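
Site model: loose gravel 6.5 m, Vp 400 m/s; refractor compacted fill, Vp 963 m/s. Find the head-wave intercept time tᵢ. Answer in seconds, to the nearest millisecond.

tᵢ = 2h·√(V₂²−V₁²)/(V₁V₂).
√(V₂²−V₁²) = √(963²−400²) = 876.0 m/s.
tᵢ = 2·6.5·876.0/(400·963) = 0.02956 s.

0.030 s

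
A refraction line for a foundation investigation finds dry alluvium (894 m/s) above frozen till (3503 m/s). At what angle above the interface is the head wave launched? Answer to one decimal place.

75.2°

Critical incidence: sin θ_c = V₁/V₂ = 894/3503 = 0.2552.
θ_c = arcsin 0.2552 = 14.79°.
Measured from the interface: 90° − 14.79° = 75.21°.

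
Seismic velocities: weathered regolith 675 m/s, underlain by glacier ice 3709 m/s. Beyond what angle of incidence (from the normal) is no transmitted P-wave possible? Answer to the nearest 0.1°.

Critical incidence: sin θ_c = V₁/V₂ = 675/3709 = 0.1820.
θ_c = arcsin 0.1820 = 10.49°.

10.5°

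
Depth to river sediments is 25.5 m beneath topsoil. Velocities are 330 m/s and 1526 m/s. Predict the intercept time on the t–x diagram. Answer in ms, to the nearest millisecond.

tᵢ = 2h·√(V₂²−V₁²)/(V₁V₂).
√(V₂²−V₁²) = √(1526²−330²) = 1489.9 m/s.
tᵢ = 2·25.5·1489.9/(330·1526) = 0.15089 s.

151 ms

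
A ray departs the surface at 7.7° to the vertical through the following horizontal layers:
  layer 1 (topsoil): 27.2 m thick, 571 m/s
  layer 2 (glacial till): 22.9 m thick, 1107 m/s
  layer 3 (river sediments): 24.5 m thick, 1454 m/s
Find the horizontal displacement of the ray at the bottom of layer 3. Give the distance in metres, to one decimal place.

18.7 m

p = sin θ₁/V₁ = sin 7.7°/571 = 2.3465e-04 s/m is conserved through the stack.
Layer 1: θ = 7.70°; offset = 27.2·tan 7.70° = 3.678 m.
Layer 2: sin θ = p·1107 = 0.2598 → θ = 15.06°; offset = 22.9·tan 15.06° = 6.160 m.
Layer 3: sin θ = p·1454 = 0.3412 → θ = 19.95°; offset = 24.5·tan 19.95° = 8.893 m.
Summing the layer offsets gives 18.730 m.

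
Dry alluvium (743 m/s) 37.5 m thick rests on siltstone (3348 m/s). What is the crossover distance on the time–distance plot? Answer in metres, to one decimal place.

θ_c = arcsin(743/3348) = 12.82°, so cos θ_c = 0.9751 and tᵢ = 2h cos θ_c/V₁ = 0.0984 s.
At crossover x/V₁ = x/V₂ + tᵢ ⇒ x = tᵢ/(1/V₁ − 1/V₂) = 0.09843/(1.3459e-03 − 2.9869e-04) = 93.99 m.

94.0 m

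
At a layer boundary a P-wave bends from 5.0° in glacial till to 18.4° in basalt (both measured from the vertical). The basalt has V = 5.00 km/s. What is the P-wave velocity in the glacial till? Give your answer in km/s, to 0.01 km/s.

Snell's law: sin 5.0°/V₁ = sin 18.4°/V₂.
V₁ = V₂·sin 5.0°/sin 18.4° = 5.00 × 0.2761 = 1.38 km/s.

1.38 km/s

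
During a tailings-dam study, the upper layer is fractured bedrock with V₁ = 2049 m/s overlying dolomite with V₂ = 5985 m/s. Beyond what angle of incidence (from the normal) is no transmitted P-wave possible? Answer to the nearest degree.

20°

Critical incidence: sin θ_c = V₁/V₂ = 2049/5985 = 0.3424.
θ_c = arcsin 0.3424 = 20.02°.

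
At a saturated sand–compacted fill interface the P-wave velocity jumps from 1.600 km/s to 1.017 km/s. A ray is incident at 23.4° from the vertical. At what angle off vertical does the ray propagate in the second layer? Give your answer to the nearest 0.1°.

Snell's law: sin θ₂ = (V₂/V₁)·sin θ₁ = (1.017/1.600)·sin 23.4° = 0.2524.
θ₂ = arcsin 0.2524 = 14.62° from the normal.

14.6°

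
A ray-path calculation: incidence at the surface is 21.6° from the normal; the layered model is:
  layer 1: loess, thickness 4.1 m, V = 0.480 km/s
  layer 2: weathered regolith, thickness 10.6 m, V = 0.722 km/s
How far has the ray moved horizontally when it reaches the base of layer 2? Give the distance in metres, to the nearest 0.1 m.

8.7 m

Apply Snell's law at each interface; in layer i the horizontal offset is hᵢ·tan θᵢ.
Layer 1: θ = 21.60°; offset = 4.1·tan 21.60° = 1.623 m.
Layer 2: sin θ = 0.722·sin 21.6°/0.480 = 0.5537, θ = 33.62°; offset = 10.6·tan 33.62° = 7.049 m.
Summing the layer offsets gives 8.672 m.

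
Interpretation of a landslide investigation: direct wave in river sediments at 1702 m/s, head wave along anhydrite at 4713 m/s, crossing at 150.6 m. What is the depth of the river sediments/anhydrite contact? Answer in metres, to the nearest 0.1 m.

x_cross = 2h·√((V₂+V₁)/(V₂−V₁)) → h = x_cross / (2·√((V₂+V₁)/(V₂−V₁))).
√((V₂+V₁)/(V₂−V₁)) = √((4713+1702)/(4713−1702)) = 1.4596.
h = 150.6 / (2·1.4596) = 51.59 m.

51.6 m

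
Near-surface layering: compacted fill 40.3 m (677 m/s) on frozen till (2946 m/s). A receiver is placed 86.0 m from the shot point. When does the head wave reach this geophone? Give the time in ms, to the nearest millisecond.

145 ms

t = x/V₂ + 2h·√(V₂²−V₁²)/(V₁V₂).
√(V₂²−V₁²) = √(2946²−677²) = 2867.2 m/s; delay term = 2·40.3·2867.2/(677·2946) = 0.11587 s.
t = 86.0/2946 + 0.11587 = 0.14506 s.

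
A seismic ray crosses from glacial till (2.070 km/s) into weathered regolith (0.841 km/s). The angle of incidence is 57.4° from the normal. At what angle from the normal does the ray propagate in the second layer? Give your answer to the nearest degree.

20°

Snell's law: sin θ₂ = (V₂/V₁)·sin θ₁ = (0.841/2.070)·sin 57.4° = 0.3423.
θ₂ = sin⁻¹(0.3423) = 20.02° (from vertical).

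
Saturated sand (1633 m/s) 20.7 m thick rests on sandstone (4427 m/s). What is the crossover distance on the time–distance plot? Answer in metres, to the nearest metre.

61 m

θ_c = arcsin(1633/4427) = 21.65°, so cos θ_c = 0.9295 and tᵢ = 2h cos θ_c/V₁ = 0.0236 s.
At crossover x/V₁ = x/V₂ + tᵢ ⇒ x = tᵢ/(1/V₁ − 1/V₂) = 0.02356/(6.1237e-04 − 2.2589e-04) = 60.97 m.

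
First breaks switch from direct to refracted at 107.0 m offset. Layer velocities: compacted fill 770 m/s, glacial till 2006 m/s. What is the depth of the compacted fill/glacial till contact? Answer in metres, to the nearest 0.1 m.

h = (x_cross/2)·√((V₂−V₁)/(V₂+V₁)).
(V₂−V₁)/(V₂+V₁) = (2006−770)/(2006+770) = 0.4452; √ = 0.6673.
h = (107.0/2)·0.6673 = 35.70 m.

35.7 m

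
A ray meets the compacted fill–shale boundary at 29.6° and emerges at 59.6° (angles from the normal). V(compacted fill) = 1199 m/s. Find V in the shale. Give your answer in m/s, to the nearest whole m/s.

2094 m/s

sin 29.6° = 0.4939; sin 59.6° = 0.8625.
V₂ = V₁·(sin θ₂/sin θ₁) = 1199·(0.8625/0.4939) = 2093.68 m/s.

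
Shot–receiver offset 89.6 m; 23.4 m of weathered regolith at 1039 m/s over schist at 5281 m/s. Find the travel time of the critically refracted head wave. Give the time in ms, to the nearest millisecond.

t = x/V₂ + 2h·√(V₂²−V₁²)/(V₁V₂).
√(V₂²−V₁²) = √(5281²−1039²) = 5177.8 m/s; delay term = 2·23.4·5177.8/(1039·5281) = 0.04416 s.
t = 89.6/5281 + 0.04416 = 0.06113 s.

61 ms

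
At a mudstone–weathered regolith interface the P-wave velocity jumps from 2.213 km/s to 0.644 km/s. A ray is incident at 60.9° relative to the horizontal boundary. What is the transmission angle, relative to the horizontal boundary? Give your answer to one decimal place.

Convert to the normal: θ₁ = 90° − 60.9° = 29.1°.
Snell's law: sin θ₂ = (V₂/V₁)·sin θ₁ = (0.644/2.213)·sin 29.1° = 0.1415.
θ₂ = arcsin 0.1415 = 8.14° from the normal.
From the interface: 90° − 8.14° = 81.86°.

81.9°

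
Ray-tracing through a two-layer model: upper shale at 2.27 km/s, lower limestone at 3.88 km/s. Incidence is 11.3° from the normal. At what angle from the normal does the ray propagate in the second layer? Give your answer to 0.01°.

19.57°

sin θ₁/V₁ = sin θ₂/V₂ ⇒ sin θ₂ = 3.88·sin 11.3°/2.27 = 3.88·0.1959/2.27 = 0.3349.
θ₂ = sin⁻¹(0.3349) = 19.57° (from vertical).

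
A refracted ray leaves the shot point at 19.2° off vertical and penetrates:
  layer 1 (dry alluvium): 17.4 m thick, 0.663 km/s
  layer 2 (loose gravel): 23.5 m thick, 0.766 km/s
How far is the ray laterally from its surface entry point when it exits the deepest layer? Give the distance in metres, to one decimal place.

Apply Snell's law at each interface; in layer i the horizontal offset is hᵢ·tan θᵢ.
Layer 1: θ = 19.20°; offset = 17.4·tan 19.20° = 6.059 m.
Layer 2: sin θ = 0.766·sin 19.2°/0.663 = 0.3800, θ = 22.33°; offset = 23.5·tan 22.33° = 9.653 m.
Summing the layer offsets gives 15.712 m.

15.7 m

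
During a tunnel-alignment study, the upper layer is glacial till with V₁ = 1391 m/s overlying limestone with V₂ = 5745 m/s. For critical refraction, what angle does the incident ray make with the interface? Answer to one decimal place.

At critical incidence the refracted ray runs along the interface (θ₂ = 90°), so sin θ_c = V₁/V₂.
θ_c = arcsin(1391/5745) = arcsin 0.2421 = 14.01°.
Measured from the interface: 90° − 14.01° = 75.99°.

76.0°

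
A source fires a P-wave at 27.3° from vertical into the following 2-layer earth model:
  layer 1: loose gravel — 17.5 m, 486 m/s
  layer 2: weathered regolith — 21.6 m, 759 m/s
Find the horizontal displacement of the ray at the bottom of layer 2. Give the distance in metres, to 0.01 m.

31.20 m

Apply Snell's law at each interface; in layer i the horizontal offset is hᵢ·tan θᵢ.
Layer 1: θ = 27.30°; offset = 17.5·tan 27.30° = 9.0324 m.
Layer 2: sin θ = 759·sin 27.3°/486 = 0.7163, θ = 45.75°; offset = 21.6·tan 45.75° = 22.1720 m.
Σ offsets = 31.2044 m.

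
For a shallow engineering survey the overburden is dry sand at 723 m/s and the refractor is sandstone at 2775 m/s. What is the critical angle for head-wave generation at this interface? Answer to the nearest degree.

15°

At critical incidence the refracted ray runs along the interface (θ₂ = 90°), so sin θ_c = V₁/V₂.
θ_c = arcsin(723/2775) = arcsin 0.2605 = 15.10°.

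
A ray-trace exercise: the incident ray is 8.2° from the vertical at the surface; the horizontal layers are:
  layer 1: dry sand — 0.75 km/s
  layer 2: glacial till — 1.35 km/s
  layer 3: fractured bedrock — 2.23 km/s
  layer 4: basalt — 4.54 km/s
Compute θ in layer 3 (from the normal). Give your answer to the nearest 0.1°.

Ray parameter p = sin 8.2° / 0.75 = 1.9017e-01 s/km.
sin θ_3 = p·V_3 = 1.9017e-01 × 2.23 = 0.4241.
θ_3 = 25.09° from the vertical.

25.1°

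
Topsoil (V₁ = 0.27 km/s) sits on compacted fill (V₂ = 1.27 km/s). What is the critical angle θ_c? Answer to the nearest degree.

At critical incidence the refracted ray runs along the interface (θ₂ = 90°), so sin θ_c = V₁/V₂.
θ_c = arcsin(0.27/1.27) = arcsin 0.2126 = 12.27°.

12°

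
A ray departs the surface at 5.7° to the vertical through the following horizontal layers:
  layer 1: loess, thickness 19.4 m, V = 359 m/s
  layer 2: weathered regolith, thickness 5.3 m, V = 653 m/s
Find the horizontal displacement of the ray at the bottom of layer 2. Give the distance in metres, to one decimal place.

Apply Snell's law at each interface; in layer i the horizontal offset is hᵢ·tan θᵢ.
Layer 1: θ = 5.70°; offset = 19.4·tan 5.70° = 1.936 m.
Layer 2: sin θ = 653·sin 5.7°/359 = 0.1807, θ = 10.41°; offset = 5.3·tan 10.41° = 0.973 m.
Total horizontal offset = 2.910 m.

2.9 m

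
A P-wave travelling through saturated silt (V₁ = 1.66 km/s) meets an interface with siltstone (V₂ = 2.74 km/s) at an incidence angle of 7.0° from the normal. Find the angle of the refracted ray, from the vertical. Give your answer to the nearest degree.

12°

Snell's law: sin θ₂ = (V₂/V₁)·sin θ₁ = (2.74/1.66)·sin 7.0° = 0.2012.
θ₂ = arcsin 0.2012 = 11.60° from the normal.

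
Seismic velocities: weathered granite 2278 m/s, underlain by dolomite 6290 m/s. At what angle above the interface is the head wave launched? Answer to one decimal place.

At critical incidence the refracted ray runs along the interface (θ₂ = 90°), so sin θ_c = V₁/V₂.
θ_c = arcsin(2278/6290) = arcsin 0.3622 = 21.23°.
Measured from the interface: 90° − 21.23° = 68.77°.

68.8°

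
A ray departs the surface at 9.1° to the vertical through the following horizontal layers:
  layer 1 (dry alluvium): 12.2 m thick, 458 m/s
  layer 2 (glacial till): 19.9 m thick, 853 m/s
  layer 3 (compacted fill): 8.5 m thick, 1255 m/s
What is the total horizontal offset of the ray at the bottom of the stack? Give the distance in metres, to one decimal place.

p = sin θ₁/V₁ = sin 9.1°/458 = 3.4532e-04 s/m is conserved through the stack.
Layer 1: θ = 9.10°; offset = 12.2·tan 9.10° = 1.954 m.
Layer 2: sin θ = p·853 = 0.2946 → θ = 17.13°; offset = 19.9·tan 17.13° = 6.134 m.
Layer 3: sin θ = p·1255 = 0.4334 → θ = 25.68°; offset = 8.5·tan 25.68° = 4.088 m.
Total horizontal offset = 12.176 m.

12.2 m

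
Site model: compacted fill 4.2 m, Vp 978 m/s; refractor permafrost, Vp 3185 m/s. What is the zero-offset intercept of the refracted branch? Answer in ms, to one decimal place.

8.2 ms

tᵢ = 2h·√(V₂²−V₁²)/(V₁V₂).
√(V₂²−V₁²) = √(3185²−978²) = 3031.1 m/s.
tᵢ = 2·4.2·3031.1/(978·3185) = 0.00817 s.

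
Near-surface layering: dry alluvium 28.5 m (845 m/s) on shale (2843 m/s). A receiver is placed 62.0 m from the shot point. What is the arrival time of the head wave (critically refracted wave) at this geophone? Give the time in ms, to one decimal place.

86.2 ms

θ_c = arcsin(V₁/V₂) = arcsin(845/2843) = 17.29°, cos θ_c = 0.9548.
Intercept time tᵢ = 2h cos θ_c / V₁ = 2·28.5·0.9548/845 = 0.06441 s.
t = x/V₂ + tᵢ = 62.0/2843 + 0.06441 = 0.08622 s.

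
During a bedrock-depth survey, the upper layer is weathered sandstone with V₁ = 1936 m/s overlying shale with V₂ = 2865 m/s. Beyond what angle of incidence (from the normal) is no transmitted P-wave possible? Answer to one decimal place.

42.5°

At critical incidence the refracted ray runs along the interface (θ₂ = 90°), so sin θ_c = V₁/V₂.
θ_c = arcsin(1936/2865) = arcsin 0.6757 = 42.51°.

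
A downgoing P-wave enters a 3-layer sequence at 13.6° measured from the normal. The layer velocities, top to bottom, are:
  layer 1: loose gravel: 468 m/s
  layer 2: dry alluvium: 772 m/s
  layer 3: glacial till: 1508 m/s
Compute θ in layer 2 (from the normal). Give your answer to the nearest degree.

Ray parameter p = sin 13.6° / 468 = 5.0244e-04 s/m.
sin θ_2 = p·V_2 = 5.0244e-04 × 772 = 0.3879.
θ_2 = 22.82° from the vertical.

23°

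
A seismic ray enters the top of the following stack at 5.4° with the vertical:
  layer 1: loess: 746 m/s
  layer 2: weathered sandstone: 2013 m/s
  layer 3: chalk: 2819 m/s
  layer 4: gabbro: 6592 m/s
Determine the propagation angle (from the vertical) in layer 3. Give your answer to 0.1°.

20.8°

Snell's law across each interface conserves sin θ / V, so sin θ_3 = V_3·sin θ₁/V₁.
sin θ_3 = 2819 × sin 5.4° / 746 = 0.3556.
θ_3 = 20.83° from the vertical.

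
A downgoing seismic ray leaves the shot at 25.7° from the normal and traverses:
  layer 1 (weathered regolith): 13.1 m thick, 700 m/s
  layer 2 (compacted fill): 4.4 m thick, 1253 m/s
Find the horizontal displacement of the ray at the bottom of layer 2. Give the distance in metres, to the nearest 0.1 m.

11.7 m

Apply Snell's law at each interface; in layer i the horizontal offset is hᵢ·tan θᵢ.
Layer 1: θ = 25.70°; offset = 13.1·tan 25.70° = 6.305 m.
Layer 2: sin θ = 1253·sin 25.7°/700 = 0.7762, θ = 50.92°; offset = 4.4·tan 50.92° = 5.418 m.
Summing the layer offsets gives 11.722 m.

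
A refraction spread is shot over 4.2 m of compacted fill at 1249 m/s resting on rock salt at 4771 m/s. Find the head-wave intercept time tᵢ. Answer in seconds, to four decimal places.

0.0065 s

tᵢ = 2h·√(V₂²−V₁²)/(V₁V₂).
√(V₂²−V₁²) = √(4771²−1249²) = 4604.6 m/s.
tᵢ = 2·4.2·4604.6/(1249·4771) = 0.00649 s.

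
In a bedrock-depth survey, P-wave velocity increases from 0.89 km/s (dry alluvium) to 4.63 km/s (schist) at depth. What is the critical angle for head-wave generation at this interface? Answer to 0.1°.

11.1°

At critical incidence the refracted ray runs along the interface (θ₂ = 90°), so sin θ_c = V₁/V₂.
θ_c = arcsin(0.89/4.63) = arcsin 0.1922 = 11.08°.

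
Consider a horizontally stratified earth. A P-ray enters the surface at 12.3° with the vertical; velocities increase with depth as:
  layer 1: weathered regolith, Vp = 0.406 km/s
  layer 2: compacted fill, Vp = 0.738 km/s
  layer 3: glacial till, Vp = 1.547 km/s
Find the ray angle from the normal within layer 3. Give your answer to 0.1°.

54.3°

Ray parameter p = sin 12.3° / 0.406 = 5.2471e-01 s/km.
sin θ_3 = p·V_3 = 5.2471e-01 × 1.547 = 0.8117.
θ_3 = arcsin 0.8117 = 54.26°.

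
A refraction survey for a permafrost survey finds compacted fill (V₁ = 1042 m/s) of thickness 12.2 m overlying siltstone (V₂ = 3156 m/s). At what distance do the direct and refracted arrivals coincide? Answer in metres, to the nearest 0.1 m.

34.4 m

x_cross = 2h·√((V₂+V₁)/(V₂−V₁)).
(V₂+V₁)/(V₂−V₁) = (3156+1042)/(3156−1042) = 1.9858; √ = 1.4092.
x_cross = 2·12.2·1.4092 = 34.38 m.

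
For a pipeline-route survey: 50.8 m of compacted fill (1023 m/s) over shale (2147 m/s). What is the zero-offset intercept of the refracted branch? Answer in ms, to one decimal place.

87.3 ms

tᵢ = 2h·√(V₂²−V₁²)/(V₁V₂).
√(V₂²−V₁²) = √(2147²−1023²) = 1887.6 m/s.
tᵢ = 2·50.8·1887.6/(1023·2147) = 0.08732 s.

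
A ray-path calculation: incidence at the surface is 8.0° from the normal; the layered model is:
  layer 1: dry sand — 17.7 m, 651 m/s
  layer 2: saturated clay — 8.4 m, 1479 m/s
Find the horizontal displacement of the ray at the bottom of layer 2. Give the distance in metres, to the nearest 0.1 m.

Apply Snell's law at each interface; in layer i the horizontal offset is hᵢ·tan θᵢ.
Layer 1: θ = 8.00°; offset = 17.7·tan 8.00° = 2.488 m.
Layer 2: sin θ = 1479·sin 8.0°/651 = 0.3162, θ = 18.43°; offset = 8.4·tan 18.43° = 2.800 m.
Summing the layer offsets gives 5.287 m.

5.3 m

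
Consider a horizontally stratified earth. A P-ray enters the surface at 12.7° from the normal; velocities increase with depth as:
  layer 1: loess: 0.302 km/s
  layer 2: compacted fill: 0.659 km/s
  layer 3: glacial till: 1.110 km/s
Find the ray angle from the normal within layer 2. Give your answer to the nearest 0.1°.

Snell's law across each interface conserves sin θ / V, so sin θ_2 = V_2·sin θ₁/V₁.
sin θ_2 = 0.659 × sin 12.7° / 0.302 = 0.4797.
θ_2 = arcsin 0.4797 = 28.67°.

28.7°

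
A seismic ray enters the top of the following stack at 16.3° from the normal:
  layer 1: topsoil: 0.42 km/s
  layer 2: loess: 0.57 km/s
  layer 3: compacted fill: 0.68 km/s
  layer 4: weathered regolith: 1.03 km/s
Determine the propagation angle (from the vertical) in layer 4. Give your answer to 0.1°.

43.5°

Snell's law across each interface conserves sin θ / V, so sin θ_4 = V_4·sin θ₁/V₁.
sin θ_4 = 1.03 × sin 16.3° / 0.42 = 0.6883.
θ_4 = arcsin 0.6883 = 43.50°.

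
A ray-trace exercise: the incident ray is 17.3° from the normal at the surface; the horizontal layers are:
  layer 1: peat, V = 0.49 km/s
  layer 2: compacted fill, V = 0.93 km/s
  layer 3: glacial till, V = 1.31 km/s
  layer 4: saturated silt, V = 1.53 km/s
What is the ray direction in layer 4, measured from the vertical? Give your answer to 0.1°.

Ray parameter p = sin 17.3° / 0.49 = 6.0689e-01 s/km.
sin θ_4 = p·V_4 = 6.0689e-01 × 1.53 = 0.9285.
θ_4 = arcsin 0.9285 = 68.21°.

68.2°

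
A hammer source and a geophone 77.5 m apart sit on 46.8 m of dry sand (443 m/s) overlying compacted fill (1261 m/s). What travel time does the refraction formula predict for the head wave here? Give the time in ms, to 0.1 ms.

θ_c = arcsin(V₁/V₂) = arcsin(443/1261) = 20.57°, cos θ_c = 0.9363.
Intercept time tᵢ = 2h cos θ_c / V₁ = 2·46.8·0.9363/443 = 0.19782 s.
t = x/V₂ + tᵢ = 77.5/1261 + 0.19782 = 0.25928 s.

259.3 ms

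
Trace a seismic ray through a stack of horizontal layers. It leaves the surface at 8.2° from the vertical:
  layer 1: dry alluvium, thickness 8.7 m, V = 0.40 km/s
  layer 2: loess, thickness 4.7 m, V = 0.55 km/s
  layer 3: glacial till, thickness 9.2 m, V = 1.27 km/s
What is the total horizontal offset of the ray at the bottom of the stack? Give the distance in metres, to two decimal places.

6.87 m

Ray parameter p = sin 8.2° / 0.40 km/s = 3.5657e-01 s/km.
Layer 1: θ = 8.20°; offset = 8.7·tan 8.20° = 1.2537 m.
Layer 2: sin θ = p·0.55 = 0.1961 → θ = 11.31°; offset = 4.7·tan 11.31° = 0.9400 m.
Layer 3: sin θ = p·1.27 = 0.4528 → θ = 26.93°; offset = 9.2·tan 26.93° = 4.6728 m.
Σ offsets = 6.8665 m.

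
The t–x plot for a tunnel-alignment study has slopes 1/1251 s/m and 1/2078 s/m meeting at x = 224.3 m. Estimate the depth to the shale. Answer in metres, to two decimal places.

55.90 m

x_cross = 2h·√((V₂+V₁)/(V₂−V₁)) → h = x_cross / (2·√((V₂+V₁)/(V₂−V₁))).
√((V₂+V₁)/(V₂−V₁)) = √((2078+1251)/(2078−1251)) = 2.0063.
h = 224.3 / (2·2.0063) = 55.90 m.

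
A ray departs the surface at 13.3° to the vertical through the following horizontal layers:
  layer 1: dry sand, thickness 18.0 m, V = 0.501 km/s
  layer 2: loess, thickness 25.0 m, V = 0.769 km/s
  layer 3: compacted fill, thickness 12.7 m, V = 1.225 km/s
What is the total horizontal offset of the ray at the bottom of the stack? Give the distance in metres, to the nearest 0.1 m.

22.3 m

Ray parameter p = sin 13.3° / 0.501 km/s = 4.5918e-01 s/km.
Layer 1: θ = 13.30°; offset = 18.0·tan 13.30° = 4.255 m.
Layer 2: sin θ = p·0.769 = 0.3531 → θ = 20.68°; offset = 25.0·tan 20.68° = 9.436 m.
Layer 3: sin θ = p·1.225 = 0.5625 → θ = 34.23°; offset = 12.7·tan 34.23° = 8.640 m.
Total horizontal offset = 22.331 m.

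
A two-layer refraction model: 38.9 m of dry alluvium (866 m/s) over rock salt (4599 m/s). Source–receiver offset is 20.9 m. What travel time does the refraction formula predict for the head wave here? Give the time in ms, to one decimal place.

θ_c = arcsin(V₁/V₂) = arcsin(866/4599) = 10.85°, cos θ_c = 0.9821.
Intercept time tᵢ = 2h cos θ_c / V₁ = 2·38.9·0.9821/866 = 0.08823 s.
t = x/V₂ + tᵢ = 20.9/4599 + 0.08823 = 0.09278 s.

92.8 ms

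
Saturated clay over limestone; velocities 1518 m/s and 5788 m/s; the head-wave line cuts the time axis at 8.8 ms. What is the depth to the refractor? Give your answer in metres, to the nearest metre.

7 m

θ_c = arcsin(1518/5788) = 15.20°; cos θ_c = 0.9650.
tᵢ = 2h cos θ_c/V₁ ⇒ h = tᵢ·V₁/(2 cos θ_c) = 0.0088·1518/(2·0.9650) = 6.92 m.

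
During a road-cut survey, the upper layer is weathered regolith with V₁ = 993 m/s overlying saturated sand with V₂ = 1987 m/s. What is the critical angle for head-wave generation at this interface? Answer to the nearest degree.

30°

At critical incidence the refracted ray runs along the interface (θ₂ = 90°), so sin θ_c = V₁/V₂.
θ_c = arcsin(993/1987) = arcsin 0.4997 = 29.98°.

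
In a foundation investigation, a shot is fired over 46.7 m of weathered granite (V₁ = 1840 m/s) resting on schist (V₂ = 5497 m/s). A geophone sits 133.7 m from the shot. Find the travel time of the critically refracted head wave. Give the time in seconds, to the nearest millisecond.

t = x/V₂ + 2h·√(V₂²−V₁²)/(V₁V₂).
√(V₂²−V₁²) = √(5497²−1840²) = 5179.9 m/s; delay term = 2·46.7·5179.9/(1840·5497) = 0.04783 s.
t = 133.7/5497 + 0.04783 = 0.07216 s.

0.072 s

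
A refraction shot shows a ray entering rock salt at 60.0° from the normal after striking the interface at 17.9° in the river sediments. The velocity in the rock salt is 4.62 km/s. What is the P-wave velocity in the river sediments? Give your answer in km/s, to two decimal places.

Snell's law: sin 17.9°/V₁ = sin 60.0°/V₂.
V₁ = V₂·sin 17.9°/sin 60.0° = 4.62 × 0.3549 = 1.64 km/s.

1.64 km/s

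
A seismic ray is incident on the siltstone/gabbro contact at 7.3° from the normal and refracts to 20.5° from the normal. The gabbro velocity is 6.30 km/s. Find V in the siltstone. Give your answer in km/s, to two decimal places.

2.29 km/s

sin 7.3° = 0.1271; sin 20.5° = 0.3502.
V₁ = V₂·(sin θ₁/sin θ₂) = 6.30·(0.1271/0.3502) = 2.29 km/s.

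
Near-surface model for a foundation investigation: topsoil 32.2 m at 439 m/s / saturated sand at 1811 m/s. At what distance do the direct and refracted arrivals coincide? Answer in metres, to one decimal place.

82.5 m

x_cross = 2h·√((V₂+V₁)/(V₂−V₁)).
(V₂+V₁)/(V₂−V₁) = (1811+439)/(1811−439) = 1.6399; √ = 1.2806.
x_cross = 2·32.2·1.2806 = 82.47 m.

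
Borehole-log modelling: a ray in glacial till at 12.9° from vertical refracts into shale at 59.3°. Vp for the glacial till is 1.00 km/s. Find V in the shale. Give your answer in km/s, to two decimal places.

Snell's law: sin 12.9°/V₁ = sin 59.3°/V₂.
V₂ = V₁·sin 59.3°/sin 12.9° = 1.00 × 3.8515 = 3.85 km/s.

3.85 km/s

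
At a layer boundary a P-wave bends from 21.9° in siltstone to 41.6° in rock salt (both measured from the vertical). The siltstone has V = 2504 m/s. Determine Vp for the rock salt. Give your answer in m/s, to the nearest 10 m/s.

Snell's law: sin 21.9°/V₁ = sin 41.6°/V₂.
V₂ = V₁·sin 41.6°/sin 21.9° = 2504 × 1.7800 = 4457.17 m/s.

4460 m/s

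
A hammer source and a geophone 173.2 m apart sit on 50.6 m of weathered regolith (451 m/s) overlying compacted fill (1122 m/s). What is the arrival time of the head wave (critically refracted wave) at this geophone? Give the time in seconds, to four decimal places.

t = x/V₂ + 2h·√(V₂²−V₁²)/(V₁V₂).
√(V₂²−V₁²) = √(1122²−451²) = 1027.4 m/s; delay term = 2·50.6·1027.4/(451·1122) = 0.20546 s.
t = 173.2/1122 + 0.20546 = 0.35983 s.

0.3598 s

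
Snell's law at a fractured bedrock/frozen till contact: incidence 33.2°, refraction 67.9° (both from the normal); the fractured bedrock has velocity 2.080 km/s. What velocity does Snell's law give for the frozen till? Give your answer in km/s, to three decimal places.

Snell's law: sin 33.2°/V₁ = sin 67.9°/V₂.
V₂ = V₁·sin 67.9°/sin 33.2° = 2.080 × 1.6921 = 3.520 km/s.

3.520 km/s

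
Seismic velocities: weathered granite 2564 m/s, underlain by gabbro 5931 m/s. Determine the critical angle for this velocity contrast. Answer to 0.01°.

At critical incidence the refracted ray runs along the interface (θ₂ = 90°), so sin θ_c = V₁/V₂.
θ_c = arcsin(2564/5931) = arcsin 0.4323 = 25.61°.

25.61°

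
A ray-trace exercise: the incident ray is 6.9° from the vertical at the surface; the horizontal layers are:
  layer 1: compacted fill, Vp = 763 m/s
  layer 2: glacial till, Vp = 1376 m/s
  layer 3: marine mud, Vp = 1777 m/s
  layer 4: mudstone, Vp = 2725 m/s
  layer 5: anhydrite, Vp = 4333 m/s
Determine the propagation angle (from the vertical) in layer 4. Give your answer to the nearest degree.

25°

Ray parameter p = sin 6.9° / 763 = 1.5745e-04 s/m.
sin θ_4 = p·V_4 = 1.5745e-04 × 2725 = 0.4291.
θ_4 = 25.41° from the vertical.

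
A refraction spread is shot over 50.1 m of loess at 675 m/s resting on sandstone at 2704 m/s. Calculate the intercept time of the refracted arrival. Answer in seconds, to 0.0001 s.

0.1437 s

tᵢ = 2h·√(V₂²−V₁²)/(V₁V₂).
√(V₂²−V₁²) = √(2704²−675²) = 2618.4 m/s.
tᵢ = 2·50.1·2618.4/(675·2704) = 0.14374 s.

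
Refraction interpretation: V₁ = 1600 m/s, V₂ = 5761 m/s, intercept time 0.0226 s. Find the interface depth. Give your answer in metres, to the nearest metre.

19 m

θ_c = arcsin(1600/5761) = 16.12°; cos θ_c = 0.9607.
tᵢ = 2h cos θ_c/V₁ ⇒ h = tᵢ·V₁/(2 cos θ_c) = 0.0226·1600/(2·0.9607) = 18.82 m.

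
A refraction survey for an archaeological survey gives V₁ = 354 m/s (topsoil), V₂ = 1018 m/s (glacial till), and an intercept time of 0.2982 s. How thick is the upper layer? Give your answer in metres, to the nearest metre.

56 m

θ_c = arcsin(354/1018) = 20.35°; cos θ_c = 0.9376.
tᵢ = 2h cos θ_c/V₁ ⇒ h = tᵢ·V₁/(2 cos θ_c) = 0.2982·354/(2·0.9376) = 56.29 m.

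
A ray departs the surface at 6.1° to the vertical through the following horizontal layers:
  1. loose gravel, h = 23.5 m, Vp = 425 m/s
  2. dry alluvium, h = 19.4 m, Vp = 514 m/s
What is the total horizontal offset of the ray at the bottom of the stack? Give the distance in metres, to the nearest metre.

Apply Snell's law at each interface; in layer i the horizontal offset is hᵢ·tan θᵢ.
Layer 1: θ = 6.10°; offset = 23.5·tan 6.10° = 2.511 m.
Layer 2: sin θ = 514·sin 6.1°/425 = 0.1285, θ = 7.38°; offset = 19.4·tan 7.38° = 2.514 m.
Total horizontal offset = 5.026 m.

5 m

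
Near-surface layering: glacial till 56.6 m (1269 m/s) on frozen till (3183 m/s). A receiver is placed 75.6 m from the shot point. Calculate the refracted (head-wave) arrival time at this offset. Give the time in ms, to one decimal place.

105.6 ms

θ_c = arcsin(V₁/V₂) = arcsin(1269/3183) = 23.50°, cos θ_c = 0.9171.
Intercept time tᵢ = 2h cos θ_c / V₁ = 2·56.6·0.9171/1269 = 0.08181 s.
t = x/V₂ + tᵢ = 75.6/3183 + 0.08181 = 0.10556 s.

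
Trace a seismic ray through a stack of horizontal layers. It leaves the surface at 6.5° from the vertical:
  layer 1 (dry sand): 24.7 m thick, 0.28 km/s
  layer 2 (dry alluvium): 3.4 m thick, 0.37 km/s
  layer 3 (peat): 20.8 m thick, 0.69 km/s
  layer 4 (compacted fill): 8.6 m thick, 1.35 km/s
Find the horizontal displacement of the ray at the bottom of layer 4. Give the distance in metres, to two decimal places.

14.97 m

Ray parameter p = sin 6.5° / 0.28 km/s = 4.0430e-01 s/km.
Layer 1: θ = 6.50°; offset = 24.7·tan 6.50° = 2.8142 m.
Layer 2: sin θ = p·0.37 = 0.1496 → θ = 8.60°; offset = 3.4·tan 8.60° = 0.5144 m.
Layer 3: sin θ = p·0.69 = 0.2790 → θ = 16.20°; offset = 20.8·tan 16.20° = 6.0423 m.
Layer 4: sin θ = p·1.35 = 0.5458 → θ = 33.08°; offset = 8.6·tan 33.08° = 5.6019 m.
Summing the layer offsets gives 14.9728 m.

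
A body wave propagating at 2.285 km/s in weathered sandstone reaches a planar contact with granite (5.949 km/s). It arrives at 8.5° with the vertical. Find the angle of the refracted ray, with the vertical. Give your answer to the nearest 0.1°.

22.6°

sin θ₁/V₁ = sin θ₂/V₂ ⇒ sin θ₂ = 5.949·sin 8.5°/2.285 = 5.949·0.1478/2.285 = 0.3848.
θ₂ = arcsin 0.3848 = 22.63° from the normal.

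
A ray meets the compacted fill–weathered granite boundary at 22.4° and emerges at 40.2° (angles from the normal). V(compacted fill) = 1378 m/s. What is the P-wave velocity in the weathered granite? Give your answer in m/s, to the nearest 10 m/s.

sin 22.4° = 0.3811; sin 40.2° = 0.6455.
V₂ = V₁·(sin θ₂/sin θ₁) = 1378·(0.6455/0.3811) = 2334.06 m/s.

2330 m/s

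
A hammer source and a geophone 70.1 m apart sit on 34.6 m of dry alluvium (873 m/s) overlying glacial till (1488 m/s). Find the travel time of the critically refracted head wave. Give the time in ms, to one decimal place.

111.3 ms

θ_c = arcsin(V₁/V₂) = arcsin(873/1488) = 35.92°, cos θ_c = 0.8098.
Intercept time tᵢ = 2h cos θ_c / V₁ = 2·34.6·0.8098/873 = 0.06419 s.
t = x/V₂ + tᵢ = 70.1/1488 + 0.06419 = 0.11130 s.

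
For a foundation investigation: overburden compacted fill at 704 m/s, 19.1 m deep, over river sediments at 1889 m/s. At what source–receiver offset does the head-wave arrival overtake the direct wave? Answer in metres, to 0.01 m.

θ_c = arcsin(704/1889) = 21.88°, so cos θ_c = 0.9280 and tᵢ = 2h cos θ_c/V₁ = 0.0504 s.
At crossover x/V₁ = x/V₂ + tᵢ ⇒ x = tᵢ/(1/V₁ − 1/V₂) = 0.05035/(1.4205e-03 − 5.2938e-04) = 56.51 m.

56.51 m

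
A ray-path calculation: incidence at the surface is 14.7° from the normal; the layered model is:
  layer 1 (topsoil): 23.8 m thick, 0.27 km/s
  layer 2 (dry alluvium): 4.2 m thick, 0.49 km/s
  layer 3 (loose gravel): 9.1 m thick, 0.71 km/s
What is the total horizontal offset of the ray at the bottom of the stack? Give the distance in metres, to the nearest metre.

17 m

Ray parameter p = sin 14.7° / 0.27 km/s = 9.3984e-01 s/km.
Layer 1: θ = 14.70°; offset = 23.8·tan 14.70° = 6.244 m.
Layer 2: sin θ = p·0.49 = 0.4605 → θ = 27.42°; offset = 4.2·tan 27.42° = 2.179 m.
Layer 3: sin θ = p·0.71 = 0.6673 → θ = 41.86°; offset = 9.1·tan 41.86° = 8.153 m.
Total horizontal offset = 16.576 m.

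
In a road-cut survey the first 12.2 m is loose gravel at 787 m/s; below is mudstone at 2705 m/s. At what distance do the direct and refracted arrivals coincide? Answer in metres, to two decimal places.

x_cross = 2h·√((V₂+V₁)/(V₂−V₁)).
(V₂+V₁)/(V₂−V₁) = (2705+787)/(2705−787) = 1.8206; √ = 1.3493.
x_cross = 2·12.2·1.3493 = 32.92 m.

32.92 m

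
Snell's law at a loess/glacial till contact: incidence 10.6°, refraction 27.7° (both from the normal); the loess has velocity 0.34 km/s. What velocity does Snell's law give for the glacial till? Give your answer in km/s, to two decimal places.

sin 10.6° = 0.1840; sin 27.7° = 0.4648.
V₂ = V₁·(sin θ₂/sin θ₁) = 0.34·(0.4648/0.1840) = 0.86 km/s.

0.86 km/s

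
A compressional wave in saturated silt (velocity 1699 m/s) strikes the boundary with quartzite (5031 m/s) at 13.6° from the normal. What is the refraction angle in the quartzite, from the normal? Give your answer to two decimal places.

Snell's law: sin θ₂ = (V₂/V₁)·sin θ₁ = (5031/1699)·sin 13.6° = 0.6963.
θ₂ = sin⁻¹(0.6963) = 44.13° (from vertical).

44.13°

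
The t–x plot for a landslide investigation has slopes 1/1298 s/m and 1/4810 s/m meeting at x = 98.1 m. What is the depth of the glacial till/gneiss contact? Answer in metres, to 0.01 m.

h = (x_cross/2)·√((V₂−V₁)/(V₂+V₁)).
(V₂−V₁)/(V₂+V₁) = (4810−1298)/(4810+1298) = 0.5750; √ = 0.7583.
h = (98.1/2)·0.7583 = 37.19 m.

37.19 m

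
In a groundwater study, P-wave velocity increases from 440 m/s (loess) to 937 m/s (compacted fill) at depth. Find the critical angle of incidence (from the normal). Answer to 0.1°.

28.0°

At critical incidence the refracted ray runs along the interface (θ₂ = 90°), so sin θ_c = V₁/V₂.
θ_c = arcsin(440/937) = arcsin 0.4696 = 28.01°.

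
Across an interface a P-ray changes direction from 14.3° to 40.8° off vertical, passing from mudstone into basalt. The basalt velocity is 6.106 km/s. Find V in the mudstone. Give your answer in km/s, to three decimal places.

2.308 km/s

sin 14.3° = 0.2470; sin 40.8° = 0.6534.
V₁ = V₂·(sin θ₁/sin θ₂) = 6.106·(0.2470/0.6534) = 2.308 km/s.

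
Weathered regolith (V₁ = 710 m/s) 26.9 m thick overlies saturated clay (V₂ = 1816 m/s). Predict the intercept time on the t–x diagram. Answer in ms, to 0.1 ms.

θ_c = arcsin(V₁/V₂) = arcsin(710/1816) = 23.01°; cos θ_c = 0.9204.
tᵢ = 2h·cos θ_c / V₁ = 2·26.9·0.9204 / 710 = 0.06974 s.

69.7 ms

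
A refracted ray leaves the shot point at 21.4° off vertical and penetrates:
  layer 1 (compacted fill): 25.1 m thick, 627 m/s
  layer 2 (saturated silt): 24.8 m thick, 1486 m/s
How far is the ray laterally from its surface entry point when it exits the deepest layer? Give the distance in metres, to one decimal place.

52.5 m

Apply Snell's law at each interface; in layer i the horizontal offset is hᵢ·tan θᵢ.
Layer 1: θ = 21.40°; offset = 25.1·tan 21.40° = 9.837 m.
Layer 2: sin θ = 1486·sin 21.4°/627 = 0.8648, θ = 59.86°; offset = 24.8·tan 59.86° = 42.706 m.
Summing the layer offsets gives 52.543 m.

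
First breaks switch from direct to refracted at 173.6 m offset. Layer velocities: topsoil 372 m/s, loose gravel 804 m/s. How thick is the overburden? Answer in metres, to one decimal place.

52.6 m

h = (x_cross/2)·√((V₂−V₁)/(V₂+V₁)).
(V₂−V₁)/(V₂+V₁) = (804−372)/(804+372) = 0.3673; √ = 0.6061.
h = (173.6/2)·0.6061 = 52.61 m.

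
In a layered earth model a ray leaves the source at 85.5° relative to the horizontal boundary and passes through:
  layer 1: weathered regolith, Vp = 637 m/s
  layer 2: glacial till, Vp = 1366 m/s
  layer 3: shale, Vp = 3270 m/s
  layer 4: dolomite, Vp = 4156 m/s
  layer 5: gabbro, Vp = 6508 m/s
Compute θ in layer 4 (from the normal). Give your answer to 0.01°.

From the normal: θ₁ = 90° − 85.5° = 4.5°.
Snell's law across each interface conserves sin θ / V, so sin θ_4 = V_4·sin θ₁/V₁.
sin θ_4 = 4156 × sin 4.5° / 637 = 0.5119.
θ_4 = 30.79° from the vertical.

30.79°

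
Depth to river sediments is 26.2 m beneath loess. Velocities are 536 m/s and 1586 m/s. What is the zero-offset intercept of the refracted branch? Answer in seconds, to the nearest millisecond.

0.092 s

tᵢ = 2h·√(V₂²−V₁²)/(V₁V₂).
√(V₂²−V₁²) = √(1586²−536²) = 1492.7 m/s.
tᵢ = 2·26.2·1492.7/(536·1586) = 0.09201 s.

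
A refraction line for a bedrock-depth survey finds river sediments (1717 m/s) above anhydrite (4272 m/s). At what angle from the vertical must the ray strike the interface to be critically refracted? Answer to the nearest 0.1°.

Critical incidence: sin θ_c = V₁/V₂ = 1717/4272 = 0.4019.
θ_c = arcsin 0.4019 = 23.70°.

23.7°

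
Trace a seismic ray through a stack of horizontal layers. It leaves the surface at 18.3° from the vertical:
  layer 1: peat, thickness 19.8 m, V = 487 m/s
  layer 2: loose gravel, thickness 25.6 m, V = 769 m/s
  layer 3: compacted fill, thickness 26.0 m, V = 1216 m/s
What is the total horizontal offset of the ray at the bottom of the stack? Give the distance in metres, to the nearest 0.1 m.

Ray parameter p = sin 18.3° / 487 m/s = 6.4475e-04 s/m.
Layer 1: θ = 18.30°; offset = 19.8·tan 18.30° = 6.548 m.
Layer 2: sin θ = p·769 = 0.4958 → θ = 29.72°; offset = 25.6·tan 29.72° = 14.616 m.
Layer 3: sin θ = p·1216 = 0.7840 → θ = 51.63°; offset = 26.0·tan 51.63° = 32.839 m.
Σ offsets = 54.003 m.

54.0 m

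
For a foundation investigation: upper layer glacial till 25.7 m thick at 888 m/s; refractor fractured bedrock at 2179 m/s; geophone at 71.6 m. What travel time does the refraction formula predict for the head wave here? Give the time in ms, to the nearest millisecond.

θ_c = arcsin(V₁/V₂) = arcsin(888/2179) = 24.05°, cos θ_c = 0.9132.
Intercept time tᵢ = 2h cos θ_c / V₁ = 2·25.7·0.9132/888 = 0.05286 s.
t = x/V₂ + tᵢ = 71.6/2179 + 0.05286 = 0.08572 s.

86 ms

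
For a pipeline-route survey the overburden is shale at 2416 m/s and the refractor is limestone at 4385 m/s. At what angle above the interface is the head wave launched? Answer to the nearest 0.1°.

At critical incidence the refracted ray runs along the interface (θ₂ = 90°), so sin θ_c = V₁/V₂.
θ_c = arcsin(2416/4385) = arcsin 0.5510 = 33.43°.
Measured from the interface: 90° − 33.43° = 56.57°.

56.6°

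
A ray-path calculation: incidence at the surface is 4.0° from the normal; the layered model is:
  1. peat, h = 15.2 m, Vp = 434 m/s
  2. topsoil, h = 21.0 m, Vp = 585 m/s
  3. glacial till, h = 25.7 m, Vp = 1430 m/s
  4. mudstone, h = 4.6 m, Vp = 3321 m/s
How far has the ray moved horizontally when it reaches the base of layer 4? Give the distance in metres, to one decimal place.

12.0 m

Ray parameter p = sin 4.0° / 434 m/s = 1.6073e-04 s/m.
Layer 1: θ = 4.00°; offset = 15.2·tan 4.00° = 1.063 m.
Layer 2: sin θ = p·585 = 0.0940 → θ = 5.40°; offset = 21.0·tan 5.40° = 1.983 m.
Layer 3: sin θ = p·1430 = 0.2298 → θ = 13.29°; offset = 25.7·tan 13.29° = 6.069 m.
Layer 4: sin θ = p·3321 = 0.5338 → θ = 32.26°; offset = 4.6·tan 32.26° = 2.904 m.
Summing the layer offsets gives 12.019 m.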